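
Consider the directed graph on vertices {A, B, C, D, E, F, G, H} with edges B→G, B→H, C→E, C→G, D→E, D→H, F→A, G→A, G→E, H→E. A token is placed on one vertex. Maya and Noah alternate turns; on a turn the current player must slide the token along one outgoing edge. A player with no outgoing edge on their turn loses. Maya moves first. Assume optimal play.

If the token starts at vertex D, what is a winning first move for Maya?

Move to E.

Build the W/L table. Terminal = L. A non-terminal position is W if it has a move to some L; otherwise it is L.
Every edge goes from a vertex to one that appears earlier in the order E, A, H, G, F, B, D, C, so processing vertices in that order labels each vertex after all of its successors.
E: no outgoing edge → L
A: no outgoing edge → L
H: →E(L), so W
G: →A(L), so W
F: →A(L), so W
B: →G(W), H(W) — all W, so L
D: →E(L), so W
C: →E(L), so W
From D, the L positions reachable in one move are: E.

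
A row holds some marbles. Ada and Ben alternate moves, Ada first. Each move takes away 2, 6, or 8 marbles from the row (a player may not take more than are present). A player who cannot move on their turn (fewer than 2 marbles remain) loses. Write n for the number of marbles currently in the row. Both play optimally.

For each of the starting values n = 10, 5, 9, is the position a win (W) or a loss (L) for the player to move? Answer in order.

10: W, 5: L, 9: W

Positions with no move are L. A position that does have a move is losing for the player to move precisely when every available move leads to a winning position for the opponent. Fill in the labels:
n=0: no move → L
n=1: no move → L
n=2: can move to 0, which is L ⇒ W
n=3: can move to 1, which is L ⇒ W
n=4: the only move is to 2(W), a W ⇒ L
n=5: the only move is to 3(W), a W ⇒ L
n=6: can move to 4, which is L ⇒ W
n=7: can move to 5, which is L ⇒ W
n=8: can move to 0, which is L ⇒ W
n=9: can move to 1, which is L ⇒ W
n=10: can move to 4, which is L ⇒ W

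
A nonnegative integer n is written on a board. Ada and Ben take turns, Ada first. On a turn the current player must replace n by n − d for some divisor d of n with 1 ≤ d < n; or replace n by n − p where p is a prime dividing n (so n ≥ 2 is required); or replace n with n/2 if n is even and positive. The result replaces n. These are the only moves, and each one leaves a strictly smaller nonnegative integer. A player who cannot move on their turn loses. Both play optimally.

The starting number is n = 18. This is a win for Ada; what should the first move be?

Compute win/loss labels from the base case upward. A position with no move is L. Any other position is W if it can reach an L in one move, else L.
n=0: no move → L
n=1: no move → L
n=2: can move to 0, which is L ⇒ W
n=3: can move to 0, which is L ⇒ W
n=4: moves to 2(W), 3(W); every one is W ⇒ L
n=5: can move to 0, which is L ⇒ W
n=6: can move to 4, which is L ⇒ W
n=7: can move to 0, which is L ⇒ W
n=8: can move to 4, which is L ⇒ W
n=9: moves to 6(W), 8(W); every one is W ⇒ L
n=10: can move to 9, which is L ⇒ W
n=11: can move to 0, which is L ⇒ W
n=12: can move to 9, which is L ⇒ W
n=13: can move to 0, which is L ⇒ W
n=14: moves to 7(W), 12(W), 13(W); every one is W ⇒ L
n=15: can move to 14, which is L ⇒ W
n=16: can move to 14, which is L ⇒ W
n=17: can move to 0, which is L ⇒ W
n=18: can move to 9, which is L ⇒ W
From 18, the L positions reachable in one move are: 9.

Move to 9.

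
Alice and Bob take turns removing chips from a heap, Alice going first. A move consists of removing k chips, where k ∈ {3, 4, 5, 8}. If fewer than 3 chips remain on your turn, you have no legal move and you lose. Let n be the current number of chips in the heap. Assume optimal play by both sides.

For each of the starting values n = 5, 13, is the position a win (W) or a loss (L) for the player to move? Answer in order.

Positions with no move are L. A position that does have a move is losing for the player to move precisely when every available move leads to a winning position for the opponent. Fill in the labels:
n=0: no move → L
n=1: no move → L
n=2: no move → L
n=3: →0(L), so W
n=4: →1(L), so W
n=5: →2(L), so W
n=6: →2(L), so W
n=7: →2(L), so W
n=8: →0(L), so W
n=9: →1(L), so W
n=10: →2(L), so W
n=11: →8(W), 7(W), 6(W), 3(W) — all W, so L
n=12: →9(W), 8(W), 7(W), 4(W) — all W, so L
n=13: →10(W), 9(W), 8(W), 5(W) — all W, so L

5: W, 13: L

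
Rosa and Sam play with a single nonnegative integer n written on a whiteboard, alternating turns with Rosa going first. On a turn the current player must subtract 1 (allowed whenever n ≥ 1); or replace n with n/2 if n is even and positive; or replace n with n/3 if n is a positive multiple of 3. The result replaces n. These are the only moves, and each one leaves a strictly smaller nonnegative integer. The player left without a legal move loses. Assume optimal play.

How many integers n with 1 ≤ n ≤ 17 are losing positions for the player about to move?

Compute win/loss labels from the base case upward. A position with no move is L. Any other position is W if it can reach an L in one move, else L.
n=0: no move → L
n=1: reaches L-position 0 → W
n=2: only reaches 1(W), which is W → L
n=3: reaches L-position 2 → W
n=4: reaches L-position 2 → W
n=5: only reaches 4(W), which is W → L
n=6: reaches L-position 2 → W
n=7: only reaches 6(W), which is W → L
n=8: reaches L-position 7 → W
n=9: only reaches 3(W), 8(W), all W → L
n=10: reaches L-position 5 → W
n=11: only reaches 10(W), which is W → L
n=12: reaches L-position 11 → W
n=13: only reaches 12(W), which is W → L
n=14: reaches L-position 7 → W
n=15: reaches L-position 5 → W
n=16: only reaches 8(W), 15(W), all W → L
n=17: reaches L-position 16 → W
L entries with 1 ≤ n ≤ 17 (n=0 is outside the asked range and is not counted): n = 2, 5, 7, 9, 11, 13, 16; that makes 7.

7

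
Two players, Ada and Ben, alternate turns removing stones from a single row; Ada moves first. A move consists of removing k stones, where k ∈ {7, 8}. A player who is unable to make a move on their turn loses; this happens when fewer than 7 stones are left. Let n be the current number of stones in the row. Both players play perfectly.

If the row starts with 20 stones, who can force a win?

Positions with no move are L. A position that does have a move is losing for the player to move precisely when every available move leads to a winning position for the opponent. Fill in the labels:
n=0: no move → L
n=1: no move → L
n=2: no move → L
n=3: no move → L
n=4: no move → L
n=5: no move → L
n=6: no move → L
n=7: reaches L-position 0 → W
n=8: reaches L-position 1 → W
n=9: reaches L-position 2 → W
n=10: reaches L-position 3 → W
n=11: reaches L-position 4 → W
n=12: reaches L-position 5 → W
n=13: reaches L-position 6 → W
n=14: reaches L-position 6 → W
n=15: only reaches 8(W), 7(W), all W → L
n=16: only reaches 9(W), 8(W), all W → L
n=17: only reaches 10(W), 9(W), all W → L
n=18: only reaches 11(W), 10(W), all W → L
n=19: only reaches 12(W), 11(W), all W → L
n=20: only reaches 13(W), 12(W), all W → L
Every move from 20 reaches a W position, so the mover loses.

Ben wins.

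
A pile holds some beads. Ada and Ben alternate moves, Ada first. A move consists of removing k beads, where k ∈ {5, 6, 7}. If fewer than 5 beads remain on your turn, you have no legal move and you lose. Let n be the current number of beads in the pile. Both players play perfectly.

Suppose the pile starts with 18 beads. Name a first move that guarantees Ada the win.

Build the W/L table. Terminal = L. A non-terminal position is W if it has a move to some L; otherwise it is L.
n=0: no move → L
n=1: no move → L
n=2: no move → L
n=3: no move → L
n=4: no move → L
n=5: →0(L), so W
n=6: →1(L), so W
n=7: →2(L), so W
n=8: →3(L), so W
n=9: →4(L), so W
n=10: →4(L), so W
n=11: →4(L), so W
n=12: →7(W), 6(W), 5(W) — all W, so L
n=13: →8(W), 7(W), 6(W) — all W, so L
n=14: →9(W), 8(W), 7(W) — all W, so L
n=15: →10(W), 9(W), 8(W) — all W, so L
n=16: →11(W), 10(W), 9(W) — all W, so L
n=17: →12(L), so W
n=18: →13(L), so W
From 18, the L positions reachable in one move are: 13, 12. Any move reaching one of these is winning.

Remove 5, leaving 13.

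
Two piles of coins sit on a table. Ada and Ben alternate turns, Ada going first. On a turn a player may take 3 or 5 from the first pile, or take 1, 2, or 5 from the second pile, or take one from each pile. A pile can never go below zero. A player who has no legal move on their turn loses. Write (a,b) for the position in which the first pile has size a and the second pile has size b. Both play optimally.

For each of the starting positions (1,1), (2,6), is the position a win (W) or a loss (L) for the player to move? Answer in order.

Compute win/loss labels from the base case upward. A position with no move is L. Any other position is W if it can reach an L in one move, else L.
No move ever increases a pile, so every position that can arise here has a ≤ 2 and b ≤ 6; it is enough to label the cells with 0 ≤ a ≤ 2 and 0 ≤ b ≤ 6.
Every move lowers a or b (never raises either), so fill the grid row by row in increasing a, and left to right within a row: each cell's successors are then already labelled.
      b=0  b=1  b=2  b=3  b=4  b=5  b=6
a=0:    L    W    W    L    W    W    L
a=1:    L    W    W    L    W    W    L
a=2:    L    W    W    L    W    W    L
Cells with no legal move (terminal, hence L): (0,0), (1,0), (2,0).
The remaining L cells, each justified by listing all of its moves:
(0,3): →(0,2)(W), (0,1)(W) — all W, so L
(0,6): →(0,5)(W), (0,4)(W), (0,1)(W) — all W, so L
(1,3): →(1,2)(W), (1,1)(W), (0,2)(W) — all W, so L
(1,6): →(1,5)(W), (1,4)(W), (1,1)(W), (0,5)(W) — all W, so L
(2,3): →(2,2)(W), (2,1)(W), (1,2)(W) — all W, so L
(2,6): →(2,5)(W), (2,4)(W), (2,1)(W), (1,5)(W) — all W, so L
Every other cell has at least one move into one of the L cells above, so it is W.
(1,1): the move to (1,0) reaches an L cell, so W
(2,6): one of the L cells justified above, so L

(1,1): W, (2,6): L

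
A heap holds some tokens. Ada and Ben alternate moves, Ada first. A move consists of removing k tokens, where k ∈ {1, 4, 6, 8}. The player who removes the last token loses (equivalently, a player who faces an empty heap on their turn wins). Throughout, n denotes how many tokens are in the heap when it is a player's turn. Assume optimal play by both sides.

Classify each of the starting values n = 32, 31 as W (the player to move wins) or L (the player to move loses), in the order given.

32: L, 31: W

Positions with no move are W. A position that does have a move is losing for the player to move precisely when every available move leads to a winning position for the opponent. Fill in the labels:
n=0: no move; the opponent has just taken the last token and therefore loses → W
n=1: L (sole option 0(W) is W)
n=2: W (go to 1, an L position)
n=3: L (sole option 2(W) is W)
n=4: W (go to 3, an L position)
n=5: W (go to 1, an L position)
n=6: L (options 5(W), 2(W), 0(W) are all W)
n=7: W (go to 6, an L position)
n=8: L (options 7(W), 4(W), 2(W), 0(W) are all W)
n=9: W (go to 8, an L position)
n=10: W (go to 6, an L position)
n=11: W (go to 3, an L position)
n=12: W (go to 8, an L position)
n=13: L (options 12(W), 9(W), 7(W), 5(W) are all W)
n=14: W (go to 13, an L position)
n=15: L (options 14(W), 11(W), 9(W), 7(W) are all W)
n=16: W (go to 15, an L position)
n=17: W (go to 13, an L position)
n=18: L (options 17(W), 14(W), 12(W), 10(W) are all W)
n=19: W (go to 18, an L position)
n=20: L (options 19(W), 16(W), 14(W), 12(W) are all W)
n=21: W (go to 20, an L position)
n=22: W (go to 18, an L position)
n=23: W (go to 15, an L position)
n=24: W (go to 20, an L position)
n=25: L (options 24(W), 21(W), 19(W), 17(W) are all W)
n=26: W (go to 25, an L position)
n=27: L (options 26(W), 23(W), 21(W), 19(W) are all W)
n=28: W (go to 27, an L position)
n=29: W (go to 25, an L position)
n=30: L (options 29(W), 26(W), 24(W), 22(W) are all W)
n=31: W (go to 30, an L position)
n=32: L (options 31(W), 28(W), 26(W), 24(W) are all W)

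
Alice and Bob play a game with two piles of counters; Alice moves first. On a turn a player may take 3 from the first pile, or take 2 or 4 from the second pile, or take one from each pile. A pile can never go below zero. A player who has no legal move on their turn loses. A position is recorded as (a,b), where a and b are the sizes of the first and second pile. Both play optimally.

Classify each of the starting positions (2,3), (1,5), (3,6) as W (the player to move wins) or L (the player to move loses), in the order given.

(2,3): L, (1,5): W, (3,6): W

Use the standard recursion: the mover loses at a terminal position; elsewhere, the mover wins exactly when some move hands the opponent an L position.
No move ever increases a pile, so every position that can arise here has a ≤ 3 and b ≤ 6; it is enough to label the cells with 0 ≤ a ≤ 3 and 0 ≤ b ≤ 6.
Every move lowers a or b (never raises either), so fill the grid row by row in increasing a, and left to right within a row: each cell's successors are then already labelled.
      b=0  b=1  b=2  b=3  b=4  b=5  b=6
a=0:    L    L    W    W    W    W    L
a=1:    L    W    W    L    W    W    L
a=2:    L    W    W    L    W    W    L
a=3:    W    W    L    L    W    W    W
Cells with no legal move (terminal, hence L): (0,0), (0,1), (1,0), (2,0).
The remaining L cells, each justified by listing all of its moves:
(0,6): only reaches (0,4)(W), (0,2)(W), all W → L
(1,3): only reaches (1,1)(W), (0,2)(W), all W → L
(1,6): only reaches (1,4)(W), (1,2)(W), (0,5)(W), all W → L
(2,3): only reaches (2,1)(W), (1,2)(W), all W → L
(2,6): only reaches (2,4)(W), (2,2)(W), (1,5)(W), all W → L
(3,2): only reaches (0,2)(W), (3,0)(W), (2,1)(W), all W → L
(3,3): only reaches (0,3)(W), (3,1)(W), (2,2)(W), all W → L
Every other cell has at least one move into one of the L cells above, so it is W.
(2,3): one of the L cells justified above, so L
(1,5): the move to (1,3) reaches an L cell, so W
(3,6): the move to (0,6) reaches an L cell, so W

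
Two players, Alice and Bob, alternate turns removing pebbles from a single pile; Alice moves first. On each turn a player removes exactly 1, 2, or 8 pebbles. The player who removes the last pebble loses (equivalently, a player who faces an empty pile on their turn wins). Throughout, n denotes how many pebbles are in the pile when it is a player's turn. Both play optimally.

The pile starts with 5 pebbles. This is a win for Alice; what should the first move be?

Use the standard recursion: the mover wins at a terminal position; elsewhere, the mover wins exactly when some move hands the opponent an L position.
n=0: no move; the opponent has just taken the last pebble and therefore loses → W
n=1: L (sole option 0(W) is W)
n=2: W (go to 1, an L position)
n=3: W (go to 1, an L position)
n=4: L (options 3(W), 2(W) are all W)
n=5: W (go to 4, an L position)
From 5, the L positions reachable in one move are: 4.

Remove 1, leaving 4.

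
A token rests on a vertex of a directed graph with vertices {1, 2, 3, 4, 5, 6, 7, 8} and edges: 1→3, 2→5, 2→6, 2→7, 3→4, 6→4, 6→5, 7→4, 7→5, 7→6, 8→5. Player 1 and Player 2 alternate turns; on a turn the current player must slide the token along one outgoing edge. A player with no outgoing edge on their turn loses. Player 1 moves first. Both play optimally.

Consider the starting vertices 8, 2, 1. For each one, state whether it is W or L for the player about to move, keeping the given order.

8: W, 2: W, 1: L

Build the W/L table. Terminal = L. A non-terminal position is W if it has a move to some L; otherwise it is L.
Every edge goes from a vertex to one that appears earlier in the order 4, 5, 6, 7, 3, 1, 2, 8, so processing vertices in that order labels each vertex after all of its successors.
4: no outgoing edge → L
5: no outgoing edge → L
6: W (go to 5, an L position)
7: W (go to 5, an L position)
3: W (go to 4, an L position)
1: L (sole option 3(W) is W)
2: W (go to 5, an L position)
8: W (go to 5, an L position)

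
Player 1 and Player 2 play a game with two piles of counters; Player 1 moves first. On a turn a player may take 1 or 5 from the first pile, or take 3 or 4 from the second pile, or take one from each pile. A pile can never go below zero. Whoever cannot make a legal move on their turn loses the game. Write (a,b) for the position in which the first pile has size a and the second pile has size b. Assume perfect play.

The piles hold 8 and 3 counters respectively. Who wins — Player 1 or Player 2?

Build the W/L table. Terminal = L. A non-terminal position is W if it has a move to some L; otherwise it is L.
No move ever increases a pile, so every position that can arise here has a ≤ 8 and b ≤ 3; it is enough to label the cells with 0 ≤ a ≤ 8 and 0 ≤ b ≤ 3.
Every move lowers a or b (never raises either), so fill the grid row by row in increasing a, and left to right within a row: each cell's successors are then already labelled.
      b=0  b=1  b=2  b=3
a=0:    L    L    L    W
a=1:    W    W    W    W
a=2:    L    L    L    W
a=3:    W    W    W    W
a=4:    L    L    L    W
a=5:    W    W    W    W
a=6:    L    L    L    W
a=7:    W    W    W    W
a=8:    L    L    L    W
Cells with no legal move (terminal, hence L): (0,0), (0,1), (0,2).
The remaining L cells, each justified by listing all of its moves:
(2,0): →(1,0)(W) only, which is W, so L
(2,1): →(1,1)(W), (1,0)(W) — all W, so L
(2,2): →(1,2)(W), (1,1)(W) — all W, so L
(4,0): →(3,0)(W) only, which is W, so L
(4,1): →(3,1)(W), (3,0)(W) — all W, so L
(4,2): →(3,2)(W), (3,1)(W) — all W, so L
(6,0): →(5,0)(W), (1,0)(W) — all W, so L
(6,1): →(5,1)(W), (1,1)(W), (5,0)(W) — all W, so L
(6,2): →(5,2)(W), (1,2)(W), (5,1)(W) — all W, so L
(8,0): →(7,0)(W), (3,0)(W) — all W, so L
(8,1): →(7,1)(W), (3,1)(W), (7,0)(W) — all W, so L
(8,2): →(7,2)(W), (3,2)(W), (7,1)(W) — all W, so L
Every other cell has at least one move into one of the L cells above, so it is W.
The starting position (8,3) is W: Player 1 should move to (8,0), handing over an L position.

Player 1 wins.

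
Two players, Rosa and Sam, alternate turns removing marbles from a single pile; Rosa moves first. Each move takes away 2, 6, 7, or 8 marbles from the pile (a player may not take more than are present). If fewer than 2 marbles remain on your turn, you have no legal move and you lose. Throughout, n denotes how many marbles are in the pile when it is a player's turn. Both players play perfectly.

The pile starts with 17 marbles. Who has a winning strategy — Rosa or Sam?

Use the standard recursion: the mover loses at a terminal position; elsewhere, the mover wins exactly when some move hands the opponent an L position.
n=0: no move → L
n=1: no move → L
n=2: reaches L-position 0 → W
n=3: reaches L-position 1 → W
n=4: only reaches 2(W), which is W → L
n=5: only reaches 3(W), which is W → L
n=6: reaches L-position 4 → W
n=7: reaches L-position 5 → W
n=8: reaches L-position 1 → W
n=9: reaches L-position 1 → W
n=10: reaches L-position 4 → W
n=11: reaches L-position 5 → W
n=12: reaches L-position 5 → W
n=13: reaches L-position 5 → W
n=14: only reaches 12(W), 8(W), 7(W), 6(W), all W → L
n=15: only reaches 13(W), 9(W), 8(W), 7(W), all W → L
n=16: reaches L-position 14 → W
n=17: reaches L-position 15 → W
From 17 Rosa can remove 2, leaving 15, reaching an L position.

Rosa wins.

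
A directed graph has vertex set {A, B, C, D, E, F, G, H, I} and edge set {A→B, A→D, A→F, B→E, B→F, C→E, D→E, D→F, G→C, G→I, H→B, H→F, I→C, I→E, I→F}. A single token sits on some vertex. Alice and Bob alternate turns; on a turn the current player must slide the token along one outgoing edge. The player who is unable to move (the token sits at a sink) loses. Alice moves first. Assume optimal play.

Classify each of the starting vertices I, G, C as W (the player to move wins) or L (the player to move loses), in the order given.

I: W, G: L, C: W

Use the standard recursion: the mover loses at a terminal position; elsewhere, the mover wins exactly when some move hands the opponent an L position.
Every edge goes from a vertex to one that appears earlier in the order E, F, C, I, D, B, A, G, H, so processing vertices in that order labels each vertex after all of its successors.
E: no outgoing edge → L
F: no outgoing edge → L
C: W (go to E, an L position)
I: W (go to F, an L position)
D: W (go to F, an L position)
B: W (go to F, an L position)
A: W (go to F, an L position)
G: L (options I(W), C(W) are all W)
H: W (go to F, an L position)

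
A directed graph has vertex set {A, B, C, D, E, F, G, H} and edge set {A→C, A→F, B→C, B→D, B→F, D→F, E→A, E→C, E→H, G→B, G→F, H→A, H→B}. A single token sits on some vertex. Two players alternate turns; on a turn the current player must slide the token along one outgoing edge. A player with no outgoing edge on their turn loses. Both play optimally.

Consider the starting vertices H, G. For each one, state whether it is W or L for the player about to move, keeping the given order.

Classify positions by backward induction: terminal positions (no move available) are L. From any other position, the mover wins iff some move reaches an L.
Every edge goes from a vertex to one that appears earlier in the order F, C, A, D, B, H, E, G, so processing vertices in that order labels each vertex after all of its successors.
F: no outgoing edge → L
C: no outgoing edge → L
A: reaches L-position C → W
D: reaches L-position F → W
B: reaches L-position C → W
H: only reaches B(W), A(W), all W → L
E: reaches L-position H → W
G: reaches L-position F → W

H: L, G: W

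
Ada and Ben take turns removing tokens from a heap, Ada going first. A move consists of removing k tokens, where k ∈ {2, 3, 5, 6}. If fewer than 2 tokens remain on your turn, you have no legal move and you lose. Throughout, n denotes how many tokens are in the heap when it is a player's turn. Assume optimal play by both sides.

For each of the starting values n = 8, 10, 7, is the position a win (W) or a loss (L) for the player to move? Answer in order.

Build the W/L table. Terminal = L. A non-terminal position is W if it has a move to some L; otherwise it is L.
n=0: no move → L
n=1: no move → L
n=2: W (go to 0, an L position)
n=3: W (go to 1, an L position)
n=4: W (go to 1, an L position)
n=5: W (go to 0, an L position)
n=6: W (go to 1, an L position)
n=7: W (go to 1, an L position)
n=8: L (options 6(W), 5(W), 3(W), 2(W) are all W)
n=9: L (options 7(W), 6(W), 4(W), 3(W) are all W)
n=10: W (go to 8, an L position)

8: L, 10: W, 7: W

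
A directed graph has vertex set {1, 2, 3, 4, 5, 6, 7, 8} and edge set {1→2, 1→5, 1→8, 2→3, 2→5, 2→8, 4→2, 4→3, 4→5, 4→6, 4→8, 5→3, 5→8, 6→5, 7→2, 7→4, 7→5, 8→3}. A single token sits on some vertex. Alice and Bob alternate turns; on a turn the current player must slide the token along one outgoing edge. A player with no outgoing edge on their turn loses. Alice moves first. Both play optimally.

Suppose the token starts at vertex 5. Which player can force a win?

Label each position W (a win for the player to move) or L (a loss). A position with no legal move is L; any other position is W exactly when some move reaches an L, and L when every move reaches a W.
Every edge goes from a vertex to one that appears earlier in the order 3, 8, 5, 2, 1, 6, 4, 7, so processing vertices in that order labels each vertex after all of its successors.
3: no outgoing edge → L
8: W (go to 3, an L position)
5: W (go to 3, an L position)
2: W (go to 3, an L position)
1: L (options 2(W), 5(W), 8(W) are all W)
6: L (sole option 5(W) is W)
4: W (go to 6, an L position)
7: L (options 4(W), 2(W), 5(W) are all W)
The starting position 5 is W: Alice should move to 3, handing over an L position.

Alice wins.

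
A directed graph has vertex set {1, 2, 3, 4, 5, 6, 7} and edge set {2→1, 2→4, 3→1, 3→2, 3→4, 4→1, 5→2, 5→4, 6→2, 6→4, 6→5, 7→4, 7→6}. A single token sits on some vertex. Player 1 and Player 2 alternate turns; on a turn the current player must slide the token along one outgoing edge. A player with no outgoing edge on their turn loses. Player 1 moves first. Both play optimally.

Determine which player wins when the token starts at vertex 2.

Player 1 wins.

Build the W/L table. Terminal = L. A non-terminal position is W if it has a move to some L; otherwise it is L.
Every edge goes from a vertex to one that appears earlier in the order 1, 4, 2, 3, 5, 6, 7, so processing vertices in that order labels each vertex after all of its successors.
1: no outgoing edge → L
4: reaches L-position 1 → W
2: reaches L-position 1 → W
3: reaches L-position 1 → W
5: only reaches 2(W), 4(W), all W → L
6: reaches L-position 5 → W
7: only reaches 6(W), 4(W), all W → L
The starting position 2 is W: Player 1 should move to 1, handing over an L position.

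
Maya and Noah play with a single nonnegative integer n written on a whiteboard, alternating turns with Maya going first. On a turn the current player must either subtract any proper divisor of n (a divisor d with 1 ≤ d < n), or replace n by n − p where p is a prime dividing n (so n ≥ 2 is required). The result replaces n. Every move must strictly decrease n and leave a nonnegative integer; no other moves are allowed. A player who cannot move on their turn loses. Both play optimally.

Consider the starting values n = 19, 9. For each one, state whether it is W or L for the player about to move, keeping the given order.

19: W, 9: L

Label each position W (a win for the player to move) or L (a loss). A position with no legal move is L; any other position is W exactly when some move reaches an L, and L when every move reaches a W.
n=0: no move → L
n=1: no move → L
n=2: →0(L), so W
n=3: →0(L), so W
n=4: →2(W), 3(W) — all W, so L
n=5: →0(L), so W
n=6: →4(L), so W
n=7: →0(L), so W
n=8: →4(L), so W
n=9: →6(W), 8(W) — all W, so L
n=10: →9(L), so W
n=11: →0(L), so W
n=12: →9(L), so W
n=13: →0(L), so W
n=14: →7(W), 12(W), 13(W) — all W, so L
n=15: →14(L), so W
n=16: →14(L), so W
n=17: →0(L), so W
n=18: →9(L), so W
n=19: →0(L), so W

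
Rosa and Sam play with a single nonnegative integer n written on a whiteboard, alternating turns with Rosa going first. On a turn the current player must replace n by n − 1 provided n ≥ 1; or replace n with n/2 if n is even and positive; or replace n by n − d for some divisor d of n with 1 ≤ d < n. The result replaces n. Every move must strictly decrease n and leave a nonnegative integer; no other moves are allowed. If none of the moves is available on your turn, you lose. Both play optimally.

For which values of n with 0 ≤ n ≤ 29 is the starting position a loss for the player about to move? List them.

0, 2, 5, 7, 9, 11, 13, 15, 17, 19, 21, 23, 25, 27, 29

Work bottom-up. With no move the player to move loses. Otherwise the position is W if at least one move leads to an L position for the opponent, and L if every move leads to a W.
n=0: no move → L
n=1: reaches L-position 0 → W
n=2: only reaches 1(W), which is W → L
n=3: reaches L-position 2 → W
n=4: reaches L-position 2 → W
n=5: only reaches 4(W), which is W → L
n=6: reaches L-position 5 → W
n=7: only reaches 6(W), which is W → L
n=8: reaches L-position 7 → W
n=9: only reaches 6(W), 8(W), all W → L
n=10: reaches L-position 5 → W
n=11: only reaches 10(W), which is W → L
n=12: reaches L-position 9 → W
n=13: only reaches 12(W), which is W → L
n=14: reaches L-position 7 → W
n=15: only reaches 10(W), 12(W), 14(W), all W → L
n=16: reaches L-position 15 → W
n=17: only reaches 16(W), which is W → L
n=18: reaches L-position 9 → W
n=19: only reaches 18(W), which is W → L
n=20: reaches L-position 15 → W
n=21: only reaches 14(W), 18(W), 20(W), all W → L
n=22: reaches L-position 11 → W
n=23: only reaches 22(W), which is W → L
n=24: reaches L-position 21 → W
n=25: only reaches 20(W), 24(W), all W → L
n=26: reaches L-position 13 → W
n=27: only reaches 18(W), 24(W), 26(W), all W → L
n=28: reaches L-position 21 → W
n=29: only reaches 28(W), which is W → L
Reading off the rows marked L gives the requested list; there are 15 such values of n.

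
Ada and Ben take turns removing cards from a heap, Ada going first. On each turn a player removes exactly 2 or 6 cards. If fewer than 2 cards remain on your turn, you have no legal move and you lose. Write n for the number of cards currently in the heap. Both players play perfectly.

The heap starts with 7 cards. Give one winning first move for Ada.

Remove 2, leaving 5.

Label each position W (a win for the player to move) or L (a loss). A position with no legal move is L; any other position is W exactly when some move reaches an L, and L when every move reaches a W.
n=0: no move → L
n=1: no move → L
n=2: reaches L-position 0 → W
n=3: reaches L-position 1 → W
n=4: only reaches 2(W), which is W → L
n=5: only reaches 3(W), which is W → L
n=6: reaches L-position 4 → W
n=7: reaches L-position 5 → W
From 7, the L positions reachable in one move are: 5, 1. Any move reaching one of these is winning.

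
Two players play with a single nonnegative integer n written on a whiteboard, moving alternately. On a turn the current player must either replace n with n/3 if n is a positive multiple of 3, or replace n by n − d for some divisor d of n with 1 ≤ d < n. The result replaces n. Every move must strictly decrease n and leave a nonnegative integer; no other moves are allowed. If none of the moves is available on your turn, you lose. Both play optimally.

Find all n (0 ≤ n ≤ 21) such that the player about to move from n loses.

0, 1, 4, 7, 9, 11, 13, 15, 17, 19

Compute win/loss labels from the base case upward. A position with no move is L. Any other position is W if it can reach an L in one move, else L.
n=0: no move → L
n=1: no move → L
n=2: W (go to 1, an L position)
n=3: W (go to 1, an L position)
n=4: L (options 2(W), 3(W) are all W)
n=5: W (go to 4, an L position)
n=6: W (go to 4, an L position)
n=7: L (sole option 6(W) is W)
n=8: W (go to 4, an L position)
n=9: L (options 3(W), 6(W), 8(W) are all W)
n=10: W (go to 9, an L position)
n=11: L (sole option 10(W) is W)
n=12: W (go to 4, an L position)
n=13: L (sole option 12(W) is W)
n=14: W (go to 7, an L position)
n=15: L (options 5(W), 10(W), 12(W), 14(W) are all W)
n=16: W (go to 15, an L position)
n=17: L (sole option 16(W) is W)
n=18: W (go to 9, an L position)
n=19: L (sole option 18(W) is W)
n=20: W (go to 15, an L position)
n=21: W (go to 7, an L position)
Reading off the rows marked L gives the requested list; there are 10 such values of n.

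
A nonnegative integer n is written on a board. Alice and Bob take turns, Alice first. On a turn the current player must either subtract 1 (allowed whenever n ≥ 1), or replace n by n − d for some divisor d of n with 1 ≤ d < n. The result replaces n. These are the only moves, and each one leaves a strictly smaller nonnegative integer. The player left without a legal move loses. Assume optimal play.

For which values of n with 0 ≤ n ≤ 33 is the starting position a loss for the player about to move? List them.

Positions with no move are L. A position that does have a move is losing for the player to move precisely when every available move leads to a winning position for the opponent. Fill in the labels:
n=0: no move → L
n=1: can move to 0, which is L ⇒ W
n=2: the only move is to 1(W), a W ⇒ L
n=3: can move to 2, which is L ⇒ W
n=4: can move to 2, which is L ⇒ W
n=5: the only move is to 4(W), a W ⇒ L
n=6: can move to 5, which is L ⇒ W
n=7: the only move is to 6(W), a W ⇒ L
n=8: can move to 7, which is L ⇒ W
n=9: moves to 6(W), 8(W); every one is W ⇒ L
n=10: can move to 5, which is L ⇒ W
n=11: the only move is to 10(W), a W ⇒ L
n=12: can move to 9, which is L ⇒ W
n=13: the only move is to 12(W), a W ⇒ L
n=14: can move to 7, which is L ⇒ W
n=15: moves to 10(W), 12(W), 14(W); every one is W ⇒ L
n=16: can move to 15, which is L ⇒ W
n=17: the only move is to 16(W), a W ⇒ L
n=18: can move to 9, which is L ⇒ W
n=19: the only move is to 18(W), a W ⇒ L
n=20: can move to 15, which is L ⇒ W
n=21: moves to 14(W), 18(W), 20(W); every one is W ⇒ L
n=22: can move to 11, which is L ⇒ W
n=23: the only move is to 22(W), a W ⇒ L
n=24: can move to 21, which is L ⇒ W
n=25: moves to 20(W), 24(W); every one is W ⇒ L
n=26: can move to 13, which is L ⇒ W
n=27: moves to 18(W), 24(W), 26(W); every one is W ⇒ L
n=28: can move to 21, which is L ⇒ W
n=29: the only move is to 28(W), a W ⇒ L
n=30: can move to 15, which is L ⇒ W
n=31: the only move is to 30(W), a W ⇒ L
n=32: can move to 31, which is L ⇒ W
n=33: moves to 22(W), 30(W), 32(W); every one is W ⇒ L
The losing starting values of n are exactly the entries labelled L in this table (17 of them).

0, 2, 5, 7, 9, 11, 13, 15, 17, 19, 21, 23, 25, 27, 29, 31, 33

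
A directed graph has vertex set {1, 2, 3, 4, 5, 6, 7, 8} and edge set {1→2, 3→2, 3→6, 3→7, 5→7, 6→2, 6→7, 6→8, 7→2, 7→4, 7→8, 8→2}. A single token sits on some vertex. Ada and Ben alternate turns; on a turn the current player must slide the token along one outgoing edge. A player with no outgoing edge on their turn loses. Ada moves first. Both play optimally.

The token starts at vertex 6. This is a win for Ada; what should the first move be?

Move to 2.

Classify positions by backward induction: terminal positions (no move available) are L. From any other position, the mover wins iff some move reaches an L.
Every edge goes from a vertex to one that appears earlier in the order 4, 2, 8, 7, 6, 3, 5, 1, so processing vertices in that order labels each vertex after all of its successors.
4: no outgoing edge → L
2: no outgoing edge → L
8: can move to 2, which is L ⇒ W
7: can move to 2, which is L ⇒ W
6: can move to 2, which is L ⇒ W
3: can move to 2, which is L ⇒ W
5: the only move is to 7(W), a W ⇒ L
1: can move to 2, which is L ⇒ W
From 6, the L positions reachable in one move are: 2.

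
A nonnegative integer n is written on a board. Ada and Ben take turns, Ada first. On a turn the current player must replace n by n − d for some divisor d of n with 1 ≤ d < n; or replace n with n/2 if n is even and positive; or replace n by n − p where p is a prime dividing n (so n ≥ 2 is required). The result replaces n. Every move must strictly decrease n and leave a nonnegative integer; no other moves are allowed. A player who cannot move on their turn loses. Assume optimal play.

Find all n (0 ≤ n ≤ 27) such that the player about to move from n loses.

0, 1, 4, 9, 14, 20, 26

Work bottom-up. With no move the player to move loses. Otherwise the position is W if at least one move leads to an L position for the opponent, and L if every move leads to a W.
n=0: no move → L
n=1: no move → L
n=2: W (go to 0, an L position)
n=3: W (go to 0, an L position)
n=4: L (options 2(W), 3(W) are all W)
n=5: W (go to 0, an L position)
n=6: W (go to 4, an L position)
n=7: W (go to 0, an L position)
n=8: W (go to 4, an L position)
n=9: L (options 6(W), 8(W) are all W)
n=10: W (go to 9, an L position)
n=11: W (go to 0, an L position)
n=12: W (go to 9, an L position)
n=13: W (go to 0, an L position)
n=14: L (options 7(W), 12(W), 13(W) are all W)
n=15: W (go to 14, an L position)
n=16: W (go to 14, an L position)
n=17: W (go to 0, an L position)
n=18: W (go to 9, an L position)
n=19: W (go to 0, an L position)
n=20: L (options 10(W), 15(W), 16(W), 18(W), 19(W) are all W)
n=21: W (go to 14, an L position)
n=22: W (go to 20, an L position)
n=23: W (go to 0, an L position)
n=24: W (go to 20, an L position)
n=25: W (go to 20, an L position)
n=26: L (options 13(W), 24(W), 25(W) are all W)
n=27: W (go to 26, an L position)
Reading off the rows marked L gives the requested list; there are 7 such values of n.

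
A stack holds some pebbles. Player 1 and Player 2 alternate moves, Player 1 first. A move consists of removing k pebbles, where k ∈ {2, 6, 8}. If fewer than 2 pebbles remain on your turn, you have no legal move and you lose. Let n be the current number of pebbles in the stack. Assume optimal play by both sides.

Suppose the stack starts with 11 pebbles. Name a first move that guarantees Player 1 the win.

Use the standard recursion: the mover loses at a terminal position; elsewhere, the mover wins exactly when some move hands the opponent an L position.
n=0: no move → L
n=1: no move → L
n=2: W (go to 0, an L position)
n=3: W (go to 1, an L position)
n=4: L (sole option 2(W) is W)
n=5: L (sole option 3(W) is W)
n=6: W (go to 4, an L position)
n=7: W (go to 5, an L position)
n=8: W (go to 0, an L position)
n=9: W (go to 1, an L position)
n=10: W (go to 4, an L position)
n=11: W (go to 5, an L position)
From 11, the L positions reachable in one move are: 5.

Remove 6, leaving 5.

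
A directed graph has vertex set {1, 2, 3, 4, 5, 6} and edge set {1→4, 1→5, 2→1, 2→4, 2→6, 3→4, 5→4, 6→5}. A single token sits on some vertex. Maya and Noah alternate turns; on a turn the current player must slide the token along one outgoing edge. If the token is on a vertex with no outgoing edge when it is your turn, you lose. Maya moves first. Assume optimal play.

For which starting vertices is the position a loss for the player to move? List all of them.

Build the W/L table. Terminal = L. A non-terminal position is W if it has a move to some L; otherwise it is L.
Every edge goes from a vertex to one that appears earlier in the order 4, 5, 6, 1, 2, 3, so processing vertices in that order labels each vertex after all of its successors.
4: no outgoing edge → L
5: can move to 4, which is L ⇒ W
6: the only move is to 5(W), a W ⇒ L
1: can move to 4, which is L ⇒ W
2: can move to 6, which is L ⇒ W
3: can move to 4, which is L ⇒ W
Reading off the rows marked L gives the requested list; there are 2 such vertices.

4, 6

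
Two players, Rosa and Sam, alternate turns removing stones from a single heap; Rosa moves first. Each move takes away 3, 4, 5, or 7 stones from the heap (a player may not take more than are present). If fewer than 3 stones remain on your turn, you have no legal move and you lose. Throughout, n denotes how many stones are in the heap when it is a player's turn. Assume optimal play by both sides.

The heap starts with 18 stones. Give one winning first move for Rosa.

Work bottom-up. With no move the player to move loses. Otherwise the position is W if at least one move leads to an L position for the opponent, and L if every move leads to a W.
n=0: no move → L
n=1: no move → L
n=2: no move → L
n=3: →0(L), so W
n=4: →1(L), so W
n=5: →2(L), so W
n=6: →2(L), so W
n=7: →2(L), so W
n=8: →1(L), so W
n=9: →2(L), so W
n=10: →7(W), 6(W), 5(W), 3(W) — all W, so L
n=11: →8(W), 7(W), 6(W), 4(W) — all W, so L
n=12: →9(W), 8(W), 7(W), 5(W) — all W, so L
n=13: →10(L), so W
n=14: →11(L), so W
n=15: →12(L), so W
n=16: →12(L), so W
n=17: →12(L), so W
n=18: →11(L), so W
From 18, the L positions reachable in one move are: 11.

Remove 7, leaving 11.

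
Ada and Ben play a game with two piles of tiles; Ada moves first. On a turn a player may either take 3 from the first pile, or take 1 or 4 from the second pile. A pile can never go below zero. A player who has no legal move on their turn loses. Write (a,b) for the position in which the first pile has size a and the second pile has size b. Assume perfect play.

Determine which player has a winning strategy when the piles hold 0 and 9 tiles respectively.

Ada wins.

Build the W/L table. Terminal = L. A non-terminal position is W if it has a move to some L; otherwise it is L.
No move ever increases a pile, so every position that can arise here has a ≤ 0 and b ≤ 9; it is enough to label the cells with 0 ≤ a ≤ 0 and 0 ≤ b ≤ 9.
Every move lowers a or b (never raises either), so fill the grid row by row in increasing a, and left to right within a row: each cell's successors are then already labelled.
      b=0  b=1  b=2  b=3  b=4  b=5  b=6  b=7  b=8  b=9
a=0:    L    W    L    W    W    L    W    L    W    W
Cells with no legal move (terminal, hence L): (0,0).
The remaining L cells, each justified by listing all of its moves:
(0,2): the only move is to (0,1)(W), a W ⇒ L
(0,5): moves to (0,4)(W), (0,1)(W); every one is W ⇒ L
(0,7): moves to (0,6)(W), (0,3)(W); every one is W ⇒ L
Every other cell has at least one move into one of the L cells above, so it is W.
The starting position (0,9) is W: Ada should move to (0,5), handing over an L position.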